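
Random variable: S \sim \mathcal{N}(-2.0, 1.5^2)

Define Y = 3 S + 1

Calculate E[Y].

For Y = 3S + 1:
E[Y] = 3 * E[S] + 1
E[S] = -2.0 = -2
E[Y] = 3 * (-2) + 1 = -5

-5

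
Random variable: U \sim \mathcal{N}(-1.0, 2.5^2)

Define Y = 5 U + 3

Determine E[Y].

For Y = 5U + 3:
E[Y] = 5 * E[U] + 3
E[U] = -1.0 = -1
E[Y] = 5 * (-1) + 3 = -2

-2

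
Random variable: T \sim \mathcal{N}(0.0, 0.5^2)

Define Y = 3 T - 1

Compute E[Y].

For Y = 3T - 1:
E[Y] = 3 * E[T] - 1
E[T] = 0.0 = 0
E[Y] = 3 * 0 - 1 = -1

-1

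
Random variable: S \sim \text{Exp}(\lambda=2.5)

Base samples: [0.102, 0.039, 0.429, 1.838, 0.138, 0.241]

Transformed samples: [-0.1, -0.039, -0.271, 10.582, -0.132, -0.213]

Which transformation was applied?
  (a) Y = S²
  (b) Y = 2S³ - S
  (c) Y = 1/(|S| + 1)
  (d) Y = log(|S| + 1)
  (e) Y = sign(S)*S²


Checking option (b) Y = 2S³ - S:
  S = 0.102 -> Y = -0.1 ✓
  S = 0.039 -> Y = -0.039 ✓
  S = 0.429 -> Y = -0.271 ✓
All samples match this transformation.

(b) 2S³ - S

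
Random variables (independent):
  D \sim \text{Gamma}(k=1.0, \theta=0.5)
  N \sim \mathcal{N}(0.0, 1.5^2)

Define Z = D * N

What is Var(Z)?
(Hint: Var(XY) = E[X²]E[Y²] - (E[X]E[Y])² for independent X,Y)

Var(XY) = E[X²]E[Y²] - (E[X]E[Y])²
E[D] = 0.5, Var(D) = 0.25
E[N] = 0, Var(N) = 2.25
E[D²] = 0.25 + 0.5² = 0.5
E[N²] = 2.25 + 0² = 2.25
Var(Z) = 0.5*2.25 - (0.5*0)²
= 1.125 - 0 = 1.125

1.125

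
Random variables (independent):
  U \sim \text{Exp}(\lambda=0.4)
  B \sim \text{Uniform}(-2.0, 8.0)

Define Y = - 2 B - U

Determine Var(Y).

For independent RVs: Var(aX + bY) = a²Var(X) + b²Var(Y)
Var(U) = 6.25
Var(B) = 8.3333333
Var(Y) = (-1)²*6.25 + (-2)²*8.3333333
= 1*6.25 + 4*8.3333333 = 39.583333

39.583333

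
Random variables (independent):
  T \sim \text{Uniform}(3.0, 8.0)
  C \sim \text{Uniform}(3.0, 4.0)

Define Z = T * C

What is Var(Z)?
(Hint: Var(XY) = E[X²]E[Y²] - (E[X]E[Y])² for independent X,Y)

Var(XY) = E[X²]E[Y²] - (E[X]E[Y])²
E[T] = 5.5, Var(T) = 2.0833333
E[C] = 3.5, Var(C) = 0.083333333
E[T²] = 2.0833333 + 5.5² = 32.333333
E[C²] = 0.083333333 + 3.5² = 12.333333
Var(Z) = 32.333333*12.333333 - (5.5*3.5)²
= 398.77778 - 370.5625 = 28.215278

28.215278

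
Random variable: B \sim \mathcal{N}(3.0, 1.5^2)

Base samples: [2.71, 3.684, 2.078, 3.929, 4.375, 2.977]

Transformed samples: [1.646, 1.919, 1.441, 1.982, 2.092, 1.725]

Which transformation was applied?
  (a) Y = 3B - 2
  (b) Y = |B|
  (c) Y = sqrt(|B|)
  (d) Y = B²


Checking option (c) Y = sqrt(|B|):
  B = 2.71 -> Y = 1.646 ✓
  B = 3.684 -> Y = 1.919 ✓
  B = 2.078 -> Y = 1.441 ✓
All samples match this transformation.

(c) sqrt(|B|)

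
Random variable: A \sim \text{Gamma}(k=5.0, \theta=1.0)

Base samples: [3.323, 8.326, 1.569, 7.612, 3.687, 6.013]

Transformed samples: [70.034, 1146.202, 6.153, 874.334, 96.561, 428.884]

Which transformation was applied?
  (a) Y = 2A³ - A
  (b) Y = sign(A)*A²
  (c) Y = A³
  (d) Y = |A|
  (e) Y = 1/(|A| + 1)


Checking option (a) Y = 2A³ - A:
  A = 3.323 -> Y = 70.034 ✓
  A = 8.326 -> Y = 1146.202 ✓
  A = 1.569 -> Y = 6.153 ✓
All samples match this transformation.

(a) 2A³ - A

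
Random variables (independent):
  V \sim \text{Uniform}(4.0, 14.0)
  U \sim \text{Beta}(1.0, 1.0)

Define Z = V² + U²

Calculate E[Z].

E[Z] = E[V²] + E[U²]
E[V²] = Var(V) + E[V]² = 8.3333333 + 81 = 89.333333
E[U²] = Var(U) + E[U]² = 0.083333333 + 0.25 = 0.33333333
E[Z] = 89.333333 + 0.33333333 = 89.666667

89.666667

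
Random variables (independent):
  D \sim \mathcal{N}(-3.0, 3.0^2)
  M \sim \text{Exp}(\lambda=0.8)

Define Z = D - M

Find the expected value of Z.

E[Z] = 1*E[D] - 1*E[M]
E[D] = -3
E[M] = 1.25
E[Z] = 1*(-3) - 1*1.25 = -4.25

-4.25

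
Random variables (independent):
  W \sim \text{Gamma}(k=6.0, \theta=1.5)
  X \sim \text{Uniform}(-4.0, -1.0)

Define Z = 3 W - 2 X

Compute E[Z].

E[Z] = 3*E[W] - 2*E[X]
E[W] = 9
E[X] = -2.5
E[Z] = 3*9 - 2*(-2.5) = 32

32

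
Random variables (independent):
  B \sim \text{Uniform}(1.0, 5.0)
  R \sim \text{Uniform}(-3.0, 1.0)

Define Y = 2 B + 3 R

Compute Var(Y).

For independent RVs: Var(aX + bY) = a²Var(X) + b²Var(Y)
Var(B) = 1.3333333
Var(R) = 1.3333333
Var(Y) = 2²*1.3333333 + 3²*1.3333333
= 4*1.3333333 + 9*1.3333333 = 17.333333

17.333333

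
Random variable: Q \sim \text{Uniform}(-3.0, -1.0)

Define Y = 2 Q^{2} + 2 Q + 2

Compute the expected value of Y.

E[Y] = 2*E[Q²] + 2*E[Q] + 2
E[Q] = -2
E[Q²] = Var(Q) + (E[Q])² = 0.33333333 + 4 = 4.3333333
E[Y] = 2*4.3333333 + 2*(-2) + 2 = 6.6666667

6.6666667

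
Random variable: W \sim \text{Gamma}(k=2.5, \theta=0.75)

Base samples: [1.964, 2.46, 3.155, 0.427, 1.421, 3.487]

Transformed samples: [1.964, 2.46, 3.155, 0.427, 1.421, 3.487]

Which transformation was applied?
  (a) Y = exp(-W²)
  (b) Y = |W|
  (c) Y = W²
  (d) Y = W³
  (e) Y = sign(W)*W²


Checking option (b) Y = |W|:
  W = 1.964 -> Y = 1.964 ✓
  W = 2.46 -> Y = 2.46 ✓
  W = 3.155 -> Y = 3.155 ✓
All samples match this transformation.

(b) |W|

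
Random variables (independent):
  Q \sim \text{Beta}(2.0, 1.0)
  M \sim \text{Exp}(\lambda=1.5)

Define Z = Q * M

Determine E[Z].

For independent RVs: E[XY] = E[X]*E[Y]
E[Q] = 0.66666667
E[M] = 0.66666667
E[Z] = 0.66666667 * 0.66666667 = 0.44444444

0.44444444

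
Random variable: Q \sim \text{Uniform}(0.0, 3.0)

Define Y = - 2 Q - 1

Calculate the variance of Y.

For Y = aQ + b: Var(Y) = a² * Var(Q)
Var(Q) = (3 - 0)^2/12 = 0.75
Var(Y) = (-2)² * 0.75 = 4 * 0.75 = 3

3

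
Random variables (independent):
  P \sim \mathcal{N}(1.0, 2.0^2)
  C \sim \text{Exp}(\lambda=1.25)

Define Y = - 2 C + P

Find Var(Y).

For independent RVs: Var(aX + bY) = a²Var(X) + b²Var(Y)
Var(P) = 4
Var(C) = 0.64
Var(Y) = 1²*4 + (-2)²*0.64
= 1*4 + 4*0.64 = 6.56

6.56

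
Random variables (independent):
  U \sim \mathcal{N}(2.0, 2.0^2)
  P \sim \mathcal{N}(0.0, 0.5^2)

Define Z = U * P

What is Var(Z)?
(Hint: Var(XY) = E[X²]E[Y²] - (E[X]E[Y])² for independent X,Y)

Var(XY) = E[X²]E[Y²] - (E[X]E[Y])²
E[U] = 2, Var(U) = 4
E[P] = 0, Var(P) = 0.25
E[U²] = 4 + 2² = 8
E[P²] = 0.25 + 0² = 0.25
Var(Z) = 8*0.25 - (2*0)²
= 2 - 0 = 2

2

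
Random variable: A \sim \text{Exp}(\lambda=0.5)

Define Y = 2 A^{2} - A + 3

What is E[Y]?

E[Y] = 2*E[A²] - 1*E[A] + 3
E[A] = 2
E[A²] = Var(A) + (E[A])² = 4 + 4 = 8
E[Y] = 2*8 - 1*2 + 3 = 17

17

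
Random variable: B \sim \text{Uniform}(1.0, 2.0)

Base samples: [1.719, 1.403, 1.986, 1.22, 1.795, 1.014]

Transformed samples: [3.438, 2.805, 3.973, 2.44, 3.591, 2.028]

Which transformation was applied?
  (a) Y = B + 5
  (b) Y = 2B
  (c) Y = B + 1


Checking option (b) Y = 2B:
  B = 1.719 -> Y = 3.438 ✓
  B = 1.403 -> Y = 2.805 ✓
  B = 1.986 -> Y = 3.973 ✓
All samples match this transformation.

(b) 2B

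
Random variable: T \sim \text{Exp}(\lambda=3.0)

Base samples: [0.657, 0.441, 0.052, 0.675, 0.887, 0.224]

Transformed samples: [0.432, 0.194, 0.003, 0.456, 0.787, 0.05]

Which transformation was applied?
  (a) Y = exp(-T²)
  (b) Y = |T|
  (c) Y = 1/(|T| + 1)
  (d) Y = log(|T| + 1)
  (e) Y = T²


Checking option (e) Y = T²:
  T = 0.657 -> Y = 0.432 ✓
  T = 0.441 -> Y = 0.194 ✓
  T = 0.052 -> Y = 0.003 ✓
All samples match this transformation.

(e) T²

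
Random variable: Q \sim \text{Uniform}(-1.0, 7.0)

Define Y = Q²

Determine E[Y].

Using E[X²] = Var(X) + (E[X])²:
E[Q] = 3
Var(Q) = (7 + 1)^2/12 = 5.3333333
E[Q²] = 5.3333333 + 3² = 5.3333333 + 9 = 14.333333

14.333333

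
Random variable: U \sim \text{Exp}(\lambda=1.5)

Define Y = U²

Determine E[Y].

Using E[X²] = Var(X) + (E[X])²:
E[U] = 0.66666667
Var(U) = 1/1.5^2 = 0.44444444
E[U²] = 0.44444444 + 0.66666667² = 0.44444444 + 0.44444444 = 0.88888889

0.88888889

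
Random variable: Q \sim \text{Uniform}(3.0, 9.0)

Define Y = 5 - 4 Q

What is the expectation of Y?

For Y = -4Q + 5:
E[Y] = -4 * E[Q] + 5
E[Q] = (3 + 9)/2 = 6
E[Y] = -4 * 6 + 5 = -19

-19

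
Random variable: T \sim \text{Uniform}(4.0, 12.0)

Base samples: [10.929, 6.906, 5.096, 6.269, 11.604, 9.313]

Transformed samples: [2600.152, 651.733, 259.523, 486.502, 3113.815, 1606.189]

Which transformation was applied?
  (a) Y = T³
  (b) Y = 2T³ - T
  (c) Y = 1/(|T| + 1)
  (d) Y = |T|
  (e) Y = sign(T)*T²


Checking option (b) Y = 2T³ - T:
  T = 10.929 -> Y = 2600.152 ✓
  T = 6.906 -> Y = 651.733 ✓
  T = 5.096 -> Y = 259.523 ✓
All samples match this transformation.

(b) 2T³ - T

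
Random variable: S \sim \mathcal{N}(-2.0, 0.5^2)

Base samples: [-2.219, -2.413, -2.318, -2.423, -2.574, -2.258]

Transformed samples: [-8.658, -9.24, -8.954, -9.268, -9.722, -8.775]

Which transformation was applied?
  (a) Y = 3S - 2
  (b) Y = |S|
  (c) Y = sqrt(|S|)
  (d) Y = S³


Checking option (a) Y = 3S - 2:
  S = -2.219 -> Y = -8.658 ✓
  S = -2.413 -> Y = -9.24 ✓
  S = -2.318 -> Y = -8.954 ✓
All samples match this transformation.

(a) 3S - 2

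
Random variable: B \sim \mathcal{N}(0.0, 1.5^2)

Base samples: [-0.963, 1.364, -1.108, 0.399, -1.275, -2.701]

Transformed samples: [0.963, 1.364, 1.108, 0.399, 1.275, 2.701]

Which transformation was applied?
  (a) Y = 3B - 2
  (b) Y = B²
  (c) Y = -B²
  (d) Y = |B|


Checking option (d) Y = |B|:
  B = -0.963 -> Y = 0.963 ✓
  B = 1.364 -> Y = 1.364 ✓
  B = -1.108 -> Y = 1.108 ✓
All samples match this transformation.

(d) |B|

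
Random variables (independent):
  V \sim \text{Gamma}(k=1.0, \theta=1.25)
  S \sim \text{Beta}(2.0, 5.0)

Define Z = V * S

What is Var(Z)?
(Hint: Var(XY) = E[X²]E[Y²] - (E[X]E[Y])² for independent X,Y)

Var(XY) = E[X²]E[Y²] - (E[X]E[Y])²
E[V] = 1.25, Var(V) = 1.5625
E[S] = 0.28571429, Var(S) = 0.025510204
E[V²] = 1.5625 + 1.25² = 3.125
E[S²] = 0.025510204 + 0.28571429² = 0.10714286
Var(Z) = 3.125*0.10714286 - (1.25*0.28571429)²
= 0.33482143 - 0.12755102 = 0.20727041

0.20727041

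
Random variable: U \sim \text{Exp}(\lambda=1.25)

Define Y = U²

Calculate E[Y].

Using E[X²] = Var(X) + (E[X])²:
E[U] = 0.8
Var(U) = 1/1.25^2 = 0.64
E[U²] = 0.64 + 0.8² = 0.64 + 0.64 = 1.28

1.28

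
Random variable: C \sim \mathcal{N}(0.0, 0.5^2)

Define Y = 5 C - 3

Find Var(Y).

For Y = aC + b: Var(Y) = a² * Var(C)
Var(C) = 0.5^2 = 0.25
Var(Y) = 5² * 0.25 = 25 * 0.25 = 6.25

6.25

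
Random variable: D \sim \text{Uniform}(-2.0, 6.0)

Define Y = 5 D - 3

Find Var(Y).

For Y = aD + b: Var(Y) = a² * Var(D)
Var(D) = (6 + 2)^2/12 = 5.3333333
Var(Y) = 5² * 5.3333333 = 25 * 5.3333333 = 133.33333

133.33333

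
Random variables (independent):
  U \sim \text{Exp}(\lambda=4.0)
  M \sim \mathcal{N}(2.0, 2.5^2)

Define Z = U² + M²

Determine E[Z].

E[Z] = E[U²] + E[M²]
E[U²] = Var(U) + E[U]² = 0.0625 + 0.0625 = 0.125
E[M²] = Var(M) + E[M]² = 6.25 + 4 = 10.25
E[Z] = 0.125 + 10.25 = 10.375

10.375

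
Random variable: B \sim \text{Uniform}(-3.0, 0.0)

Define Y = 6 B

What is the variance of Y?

For Y = aB + b: Var(Y) = a² * Var(B)
Var(B) = (0 + 3)^2/12 = 0.75
Var(Y) = 6² * 0.75 = 36 * 0.75 = 27

27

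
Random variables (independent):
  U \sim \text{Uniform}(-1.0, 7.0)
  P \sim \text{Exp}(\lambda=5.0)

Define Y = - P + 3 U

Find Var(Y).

For independent RVs: Var(aX + bY) = a²Var(X) + b²Var(Y)
Var(U) = 5.3333333
Var(P) = 0.04
Var(Y) = 3²*5.3333333 + (-1)²*0.04
= 9*5.3333333 + 1*0.04 = 48.04

48.04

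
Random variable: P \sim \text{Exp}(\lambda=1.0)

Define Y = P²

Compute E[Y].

E[P²] = Var(P) + (E[P])² = 1 + 1 = 2

2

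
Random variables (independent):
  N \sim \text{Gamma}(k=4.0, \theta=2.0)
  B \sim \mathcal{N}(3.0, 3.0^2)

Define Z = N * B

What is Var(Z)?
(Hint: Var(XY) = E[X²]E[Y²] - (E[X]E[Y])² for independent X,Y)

Var(XY) = E[X²]E[Y²] - (E[X]E[Y])²
E[N] = 8, Var(N) = 16
E[B] = 3, Var(B) = 9
E[N²] = 16 + 8² = 80
E[B²] = 9 + 3² = 18
Var(Z) = 80*18 - (8*3)²
= 1440 - 576 = 864

864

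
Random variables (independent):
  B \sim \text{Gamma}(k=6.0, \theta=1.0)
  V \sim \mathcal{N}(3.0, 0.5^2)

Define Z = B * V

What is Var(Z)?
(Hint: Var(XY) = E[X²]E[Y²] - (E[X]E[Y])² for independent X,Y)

Var(XY) = E[X²]E[Y²] - (E[X]E[Y])²
E[B] = 6, Var(B) = 6
E[V] = 3, Var(V) = 0.25
E[B²] = 6 + 6² = 42
E[V²] = 0.25 + 3² = 9.25
Var(Z) = 42*9.25 - (6*3)²
= 388.5 - 324 = 64.5

64.5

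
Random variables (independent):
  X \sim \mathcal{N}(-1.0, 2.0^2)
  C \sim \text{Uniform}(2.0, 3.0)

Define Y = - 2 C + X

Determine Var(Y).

For independent RVs: Var(aX + bY) = a²Var(X) + b²Var(Y)
Var(X) = 4
Var(C) = 0.083333333
Var(Y) = 1²*4 + (-2)²*0.083333333
= 1*4 + 4*0.083333333 = 4.3333333

4.3333333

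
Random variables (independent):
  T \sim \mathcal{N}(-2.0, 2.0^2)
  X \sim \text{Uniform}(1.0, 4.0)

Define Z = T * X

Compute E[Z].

For independent RVs: E[XY] = E[X]*E[Y]
E[T] = -2
E[X] = 2.5
E[Z] = -2 * 2.5 = -5

-5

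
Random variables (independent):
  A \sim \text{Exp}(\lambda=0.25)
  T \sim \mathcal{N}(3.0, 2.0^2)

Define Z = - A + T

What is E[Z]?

E[Z] = -1*E[A] + 1*E[T]
E[A] = 4
E[T] = 3
E[Z] = -1*4 + 1*3 = -1

-1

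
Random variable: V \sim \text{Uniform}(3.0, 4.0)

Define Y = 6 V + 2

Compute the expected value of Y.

For Y = 6V + 2:
E[Y] = 6 * E[V] + 2
E[V] = (3 + 4)/2 = 3.5
E[Y] = 6 * 3.5 + 2 = 23

23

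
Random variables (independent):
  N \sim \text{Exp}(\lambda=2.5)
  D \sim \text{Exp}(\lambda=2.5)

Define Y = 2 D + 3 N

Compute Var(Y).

For independent RVs: Var(aX + bY) = a²Var(X) + b²Var(Y)
Var(N) = 0.16
Var(D) = 0.16
Var(Y) = 3²*0.16 + 2²*0.16
= 9*0.16 + 4*0.16 = 2.08

2.08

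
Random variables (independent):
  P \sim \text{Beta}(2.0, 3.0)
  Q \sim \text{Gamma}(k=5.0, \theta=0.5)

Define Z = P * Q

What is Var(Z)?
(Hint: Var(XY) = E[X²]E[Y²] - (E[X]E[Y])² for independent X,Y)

Var(XY) = E[X²]E[Y²] - (E[X]E[Y])²
E[P] = 0.4, Var(P) = 0.04
E[Q] = 2.5, Var(Q) = 1.25
E[P²] = 0.04 + 0.4² = 0.2
E[Q²] = 1.25 + 2.5² = 7.5
Var(Z) = 0.2*7.5 - (0.4*2.5)²
= 1.5 - 1 = 0.5

0.5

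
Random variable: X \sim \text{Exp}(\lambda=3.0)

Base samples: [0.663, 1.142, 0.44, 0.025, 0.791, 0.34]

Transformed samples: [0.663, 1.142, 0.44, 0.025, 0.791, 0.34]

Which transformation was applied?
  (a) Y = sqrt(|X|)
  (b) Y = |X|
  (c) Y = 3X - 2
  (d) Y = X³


Checking option (b) Y = |X|:
  X = 0.663 -> Y = 0.663 ✓
  X = 1.142 -> Y = 1.142 ✓
  X = 0.44 -> Y = 0.44 ✓
All samples match this transformation.

(b) |X|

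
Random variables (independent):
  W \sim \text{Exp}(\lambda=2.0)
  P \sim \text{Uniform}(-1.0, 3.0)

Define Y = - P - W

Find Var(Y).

For independent RVs: Var(aX + bY) = a²Var(X) + b²Var(Y)
Var(W) = 0.25
Var(P) = 1.3333333
Var(Y) = (-1)²*0.25 + (-1)²*1.3333333
= 1*0.25 + 1*1.3333333 = 1.5833333

1.5833333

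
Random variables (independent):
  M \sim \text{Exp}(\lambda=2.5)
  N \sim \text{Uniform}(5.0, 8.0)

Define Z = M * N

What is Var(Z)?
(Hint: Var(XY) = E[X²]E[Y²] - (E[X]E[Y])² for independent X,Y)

Var(XY) = E[X²]E[Y²] - (E[X]E[Y])²
E[M] = 0.4, Var(M) = 0.16
E[N] = 6.5, Var(N) = 0.75
E[M²] = 0.16 + 0.4² = 0.32
E[N²] = 0.75 + 6.5² = 43
Var(Z) = 0.32*43 - (0.4*6.5)²
= 13.76 - 6.76 = 7

7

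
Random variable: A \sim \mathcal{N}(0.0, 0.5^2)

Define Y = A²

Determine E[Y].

Using E[X²] = Var(X) + (E[X])²:
E[A] = 0
Var(A) = 0.5^2 = 0.25
E[A²] = 0.25 + 0² = 0.25 + 0 = 0.25

0.25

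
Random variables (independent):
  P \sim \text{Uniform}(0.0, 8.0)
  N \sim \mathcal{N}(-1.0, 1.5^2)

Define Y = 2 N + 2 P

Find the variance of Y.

For independent RVs: Var(aX + bY) = a²Var(X) + b²Var(Y)
Var(P) = 5.3333333
Var(N) = 2.25
Var(Y) = 2²*5.3333333 + 2²*2.25
= 4*5.3333333 + 4*2.25 = 30.333333

30.333333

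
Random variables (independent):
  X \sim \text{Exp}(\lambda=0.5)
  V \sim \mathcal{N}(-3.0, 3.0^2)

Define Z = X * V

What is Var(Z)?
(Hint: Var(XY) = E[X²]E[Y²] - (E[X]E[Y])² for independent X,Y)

Var(XY) = E[X²]E[Y²] - (E[X]E[Y])²
E[X] = 2, Var(X) = 4
E[V] = -3, Var(V) = 9
E[X²] = 4 + 2² = 8
E[V²] = 9 + (-3)² = 18
Var(Z) = 8*18 - (2*(-3))²
= 144 - 36 = 108

108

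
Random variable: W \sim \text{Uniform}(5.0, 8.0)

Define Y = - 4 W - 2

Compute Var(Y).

For Y = aW + b: Var(Y) = a² * Var(W)
Var(W) = (8 - 5)^2/12 = 0.75
Var(Y) = (-4)² * 0.75 = 16 * 0.75 = 12

12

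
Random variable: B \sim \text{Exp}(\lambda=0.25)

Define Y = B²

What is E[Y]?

E[B²] = Var(B) + (E[B])² = 16 + 16 = 32

32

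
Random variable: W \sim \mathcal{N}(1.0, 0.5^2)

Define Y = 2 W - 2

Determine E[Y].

For Y = 2W - 2:
E[Y] = 2 * E[W] - 2
E[W] = 1.0 = 1
E[Y] = 2 * 1 - 2 = 0

0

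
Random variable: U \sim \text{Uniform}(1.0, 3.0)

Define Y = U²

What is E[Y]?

E[U²] = Var(U) + (E[U])² = 0.33333333 + 4 = 4.3333333

4.3333333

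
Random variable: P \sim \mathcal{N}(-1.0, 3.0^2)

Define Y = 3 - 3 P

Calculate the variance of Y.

For Y = aP + b: Var(Y) = a² * Var(P)
Var(P) = 3.0^2 = 9
Var(Y) = (-3)² * 9 = 9 * 9 = 81

81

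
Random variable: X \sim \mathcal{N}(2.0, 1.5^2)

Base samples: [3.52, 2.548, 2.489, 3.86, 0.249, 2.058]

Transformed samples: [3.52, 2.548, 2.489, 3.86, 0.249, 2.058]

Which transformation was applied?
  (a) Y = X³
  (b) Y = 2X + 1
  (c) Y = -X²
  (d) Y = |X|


Checking option (d) Y = |X|:
  X = 3.52 -> Y = 3.52 ✓
  X = 2.548 -> Y = 2.548 ✓
  X = 2.489 -> Y = 2.489 ✓
All samples match this transformation.

(d) |X|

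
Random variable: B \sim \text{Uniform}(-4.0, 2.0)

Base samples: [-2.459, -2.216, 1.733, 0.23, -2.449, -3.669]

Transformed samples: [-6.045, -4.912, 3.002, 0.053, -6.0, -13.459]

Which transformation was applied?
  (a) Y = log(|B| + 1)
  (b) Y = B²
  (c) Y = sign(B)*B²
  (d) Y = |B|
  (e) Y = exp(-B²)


Checking option (c) Y = sign(B)*B²:
  B = -2.459 -> Y = -6.045 ✓
  B = -2.216 -> Y = -4.912 ✓
  B = 1.733 -> Y = 3.002 ✓
All samples match this transformation.

(c) sign(B)*B²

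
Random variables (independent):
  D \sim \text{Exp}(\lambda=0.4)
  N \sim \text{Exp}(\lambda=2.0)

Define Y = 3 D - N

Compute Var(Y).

For independent RVs: Var(aX + bY) = a²Var(X) + b²Var(Y)
Var(D) = 6.25
Var(N) = 0.25
Var(Y) = 3²*6.25 + (-1)²*0.25
= 9*6.25 + 1*0.25 = 56.5

56.5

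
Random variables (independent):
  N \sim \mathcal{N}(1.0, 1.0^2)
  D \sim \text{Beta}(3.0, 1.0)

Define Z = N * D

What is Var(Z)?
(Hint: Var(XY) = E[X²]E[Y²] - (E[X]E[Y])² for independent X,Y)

Var(XY) = E[X²]E[Y²] - (E[X]E[Y])²
E[N] = 1, Var(N) = 1
E[D] = 0.75, Var(D) = 0.0375
E[N²] = 1 + 1² = 2
E[D²] = 0.0375 + 0.75² = 0.6
Var(Z) = 2*0.6 - (1*0.75)²
= 1.2 - 0.5625 = 0.6375

0.6375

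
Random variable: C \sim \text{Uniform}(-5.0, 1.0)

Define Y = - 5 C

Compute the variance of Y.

For Y = aC + b: Var(Y) = a² * Var(C)
Var(C) = (1 + 5)^2/12 = 3
Var(Y) = (-5)² * 3 = 25 * 3 = 75

75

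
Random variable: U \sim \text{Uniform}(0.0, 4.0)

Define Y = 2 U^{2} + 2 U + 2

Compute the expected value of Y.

E[Y] = 2*E[U²] + 2*E[U] + 2
E[U] = 2
E[U²] = Var(U) + (E[U])² = 1.3333333 + 4 = 5.3333333
E[Y] = 2*5.3333333 + 2*2 + 2 = 16.666667

16.666667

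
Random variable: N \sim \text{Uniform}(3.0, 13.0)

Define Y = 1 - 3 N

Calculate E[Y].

For Y = -3N + 1:
E[Y] = -3 * E[N] + 1
E[N] = (3 + 13)/2 = 8
E[Y] = -3 * 8 + 1 = -23

-23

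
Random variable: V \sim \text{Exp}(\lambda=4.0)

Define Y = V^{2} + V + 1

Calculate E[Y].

E[Y] = 1*E[V²] + 1*E[V] + 1
E[V] = 0.25
E[V²] = Var(V) + (E[V])² = 0.0625 + 0.0625 = 0.125
E[Y] = 1*0.125 + 1*0.25 + 1 = 1.375

1.375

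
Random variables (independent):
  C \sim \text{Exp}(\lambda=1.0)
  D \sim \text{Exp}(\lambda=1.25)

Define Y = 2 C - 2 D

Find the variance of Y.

For independent RVs: Var(aX + bY) = a²Var(X) + b²Var(Y)
Var(C) = 1
Var(D) = 0.64
Var(Y) = 2²*1 + (-2)²*0.64
= 4*1 + 4*0.64 = 6.56

6.56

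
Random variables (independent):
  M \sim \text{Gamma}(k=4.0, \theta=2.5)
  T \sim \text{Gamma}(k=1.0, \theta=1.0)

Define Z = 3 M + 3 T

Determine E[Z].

E[Z] = 3*E[M] + 3*E[T]
E[M] = 10
E[T] = 1
E[Z] = 3*10 + 3*1 = 33

33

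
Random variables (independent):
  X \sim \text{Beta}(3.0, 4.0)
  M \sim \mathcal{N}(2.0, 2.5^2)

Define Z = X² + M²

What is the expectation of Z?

E[Z] = E[X²] + E[M²]
E[X²] = Var(X) + E[X]² = 0.030612245 + 0.18367347 = 0.21428571
E[M²] = Var(M) + E[M]² = 6.25 + 4 = 10.25
E[Z] = 0.21428571 + 10.25 = 10.464286

10.464286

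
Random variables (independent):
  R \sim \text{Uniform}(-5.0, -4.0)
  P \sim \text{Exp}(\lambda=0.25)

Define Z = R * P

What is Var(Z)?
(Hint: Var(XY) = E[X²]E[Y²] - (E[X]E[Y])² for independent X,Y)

Var(XY) = E[X²]E[Y²] - (E[X]E[Y])²
E[R] = -4.5, Var(R) = 0.083333333
E[P] = 4, Var(P) = 16
E[R²] = 0.083333333 + (-4.5)² = 20.333333
E[P²] = 16 + 4² = 32
Var(Z) = 20.333333*32 - (-4.5*4)²
= 650.66667 - 324 = 326.66667

326.66667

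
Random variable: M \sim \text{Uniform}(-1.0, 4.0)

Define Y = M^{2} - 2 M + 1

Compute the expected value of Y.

E[Y] = 1*E[M²] - 2*E[M] + 1
E[M] = 1.5
E[M²] = Var(M) + (E[M])² = 2.0833333 + 2.25 = 4.3333333
E[Y] = 1*4.3333333 - 2*1.5 + 1 = 2.3333333

2.3333333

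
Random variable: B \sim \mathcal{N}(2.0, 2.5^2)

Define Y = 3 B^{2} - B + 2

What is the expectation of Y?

E[Y] = 3*E[B²] - 1*E[B] + 2
E[B] = 2
E[B²] = Var(B) + (E[B])² = 6.25 + 4 = 10.25
E[Y] = 3*10.25 - 1*2 + 2 = 30.75

30.75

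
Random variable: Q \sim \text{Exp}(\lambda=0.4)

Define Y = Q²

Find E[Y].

E[Q²] = Var(Q) + (E[Q])² = 6.25 + 6.25 = 12.5

12.5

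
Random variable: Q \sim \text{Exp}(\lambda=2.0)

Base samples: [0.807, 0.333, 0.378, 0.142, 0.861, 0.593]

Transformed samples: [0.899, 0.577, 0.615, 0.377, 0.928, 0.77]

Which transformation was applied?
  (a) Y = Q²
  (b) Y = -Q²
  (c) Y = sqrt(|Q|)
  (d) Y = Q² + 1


Checking option (c) Y = sqrt(|Q|):
  Q = 0.807 -> Y = 0.899 ✓
  Q = 0.333 -> Y = 0.577 ✓
  Q = 0.378 -> Y = 0.615 ✓
All samples match this transformation.

(c) sqrt(|Q|)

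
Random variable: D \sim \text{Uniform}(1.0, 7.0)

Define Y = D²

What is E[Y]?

Using E[X²] = Var(X) + (E[X])²:
E[D] = 4
Var(D) = (7 - 1)^2/12 = 3
E[D²] = 3 + 4² = 3 + 16 = 19

19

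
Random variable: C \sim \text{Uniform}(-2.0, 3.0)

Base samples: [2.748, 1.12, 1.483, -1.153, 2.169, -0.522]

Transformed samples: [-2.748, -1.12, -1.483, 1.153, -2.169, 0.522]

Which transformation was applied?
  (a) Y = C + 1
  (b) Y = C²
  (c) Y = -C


Checking option (c) Y = -C:
  C = 2.748 -> Y = -2.748 ✓
  C = 1.12 -> Y = -1.12 ✓
  C = 1.483 -> Y = -1.483 ✓
All samples match this transformation.

(c) -C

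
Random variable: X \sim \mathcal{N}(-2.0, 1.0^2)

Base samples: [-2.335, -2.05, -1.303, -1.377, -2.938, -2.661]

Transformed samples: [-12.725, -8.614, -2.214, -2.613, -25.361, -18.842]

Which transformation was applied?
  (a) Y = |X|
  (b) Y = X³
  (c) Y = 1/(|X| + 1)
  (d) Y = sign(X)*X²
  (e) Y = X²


Checking option (b) Y = X³:
  X = -2.335 -> Y = -12.725 ✓
  X = -2.05 -> Y = -8.614 ✓
  X = -1.303 -> Y = -2.214 ✓
All samples match this transformation.

(b) X³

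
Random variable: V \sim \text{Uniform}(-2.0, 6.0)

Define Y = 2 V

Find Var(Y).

For Y = aV + b: Var(Y) = a² * Var(V)
Var(V) = (6 + 2)^2/12 = 5.3333333
Var(Y) = 2² * 5.3333333 = 4 * 5.3333333 = 21.333333

21.333333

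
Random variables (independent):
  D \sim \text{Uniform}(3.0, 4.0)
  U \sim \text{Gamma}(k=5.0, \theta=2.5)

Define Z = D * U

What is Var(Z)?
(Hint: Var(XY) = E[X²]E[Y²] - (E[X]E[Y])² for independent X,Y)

Var(XY) = E[X²]E[Y²] - (E[X]E[Y])²
E[D] = 3.5, Var(D) = 0.083333333
E[U] = 12.5, Var(U) = 31.25
E[D²] = 0.083333333 + 3.5² = 12.333333
E[U²] = 31.25 + 12.5² = 187.5
Var(Z) = 12.333333*187.5 - (3.5*12.5)²
= 2312.5 - 1914.0625 = 398.4375

398.4375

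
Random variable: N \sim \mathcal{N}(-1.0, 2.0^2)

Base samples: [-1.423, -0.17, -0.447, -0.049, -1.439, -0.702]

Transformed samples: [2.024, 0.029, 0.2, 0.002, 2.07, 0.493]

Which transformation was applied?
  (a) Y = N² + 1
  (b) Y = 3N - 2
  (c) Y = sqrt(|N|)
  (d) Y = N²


Checking option (d) Y = N²:
  N = -1.423 -> Y = 2.024 ✓
  N = -0.17 -> Y = 0.029 ✓
  N = -0.447 -> Y = 0.2 ✓
All samples match this transformation.

(d) N²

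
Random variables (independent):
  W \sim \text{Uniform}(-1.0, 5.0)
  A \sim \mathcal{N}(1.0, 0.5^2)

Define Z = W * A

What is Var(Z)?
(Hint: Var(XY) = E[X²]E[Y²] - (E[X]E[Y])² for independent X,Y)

Var(XY) = E[X²]E[Y²] - (E[X]E[Y])²
E[W] = 2, Var(W) = 3
E[A] = 1, Var(A) = 0.25
E[W²] = 3 + 2² = 7
E[A²] = 0.25 + 1² = 1.25
Var(Z) = 7*1.25 - (2*1)²
= 8.75 - 4 = 4.75

4.75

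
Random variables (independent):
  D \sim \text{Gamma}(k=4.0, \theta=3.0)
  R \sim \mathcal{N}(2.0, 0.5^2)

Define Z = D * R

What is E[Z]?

For independent RVs: E[XY] = E[X]*E[Y]
E[D] = 12
E[R] = 2
E[Z] = 12 * 2 = 24

24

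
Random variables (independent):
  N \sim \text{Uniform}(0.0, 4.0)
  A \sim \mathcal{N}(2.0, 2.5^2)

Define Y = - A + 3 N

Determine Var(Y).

For independent RVs: Var(aX + bY) = a²Var(X) + b²Var(Y)
Var(N) = 1.3333333
Var(A) = 6.25
Var(Y) = 3²*1.3333333 + (-1)²*6.25
= 9*1.3333333 + 1*6.25 = 18.25

18.25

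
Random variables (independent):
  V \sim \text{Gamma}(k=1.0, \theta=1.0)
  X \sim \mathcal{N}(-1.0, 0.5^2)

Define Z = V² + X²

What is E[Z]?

E[Z] = E[V²] + E[X²]
E[V²] = Var(V) + E[V]² = 1 + 1 = 2
E[X²] = Var(X) + E[X]² = 0.25 + 1 = 1.25
E[Z] = 2 + 1.25 = 3.25

3.25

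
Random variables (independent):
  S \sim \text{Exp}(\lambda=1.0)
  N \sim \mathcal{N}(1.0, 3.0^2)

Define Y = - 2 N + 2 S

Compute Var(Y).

For independent RVs: Var(aX + bY) = a²Var(X) + b²Var(Y)
Var(S) = 1
Var(N) = 9
Var(Y) = 2²*1 + (-2)²*9
= 4*1 + 4*9 = 40

40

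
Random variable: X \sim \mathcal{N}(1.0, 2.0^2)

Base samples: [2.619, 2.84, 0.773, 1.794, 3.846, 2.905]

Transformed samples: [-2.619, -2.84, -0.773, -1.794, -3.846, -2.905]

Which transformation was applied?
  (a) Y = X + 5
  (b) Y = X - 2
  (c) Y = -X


Checking option (c) Y = -X:
  X = 2.619 -> Y = -2.619 ✓
  X = 2.84 -> Y = -2.84 ✓
  X = 0.773 -> Y = -0.773 ✓
All samples match this transformation.

(c) -X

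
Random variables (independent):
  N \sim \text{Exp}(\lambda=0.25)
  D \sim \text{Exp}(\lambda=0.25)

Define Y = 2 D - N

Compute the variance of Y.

For independent RVs: Var(aX + bY) = a²Var(X) + b²Var(Y)
Var(N) = 16
Var(D) = 16
Var(Y) = (-1)²*16 + 2²*16
= 1*16 + 4*16 = 80

80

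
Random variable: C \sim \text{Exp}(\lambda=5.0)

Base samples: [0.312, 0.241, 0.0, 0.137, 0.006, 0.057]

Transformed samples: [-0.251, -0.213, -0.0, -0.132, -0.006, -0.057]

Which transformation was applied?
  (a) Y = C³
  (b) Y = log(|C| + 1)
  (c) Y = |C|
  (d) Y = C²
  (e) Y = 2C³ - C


Checking option (e) Y = 2C³ - C:
  C = 0.312 -> Y = -0.251 ✓
  C = 0.241 -> Y = -0.213 ✓
  C = 0.0 -> Y = -0.0 ✓
All samples match this transformation.

(e) 2C³ - C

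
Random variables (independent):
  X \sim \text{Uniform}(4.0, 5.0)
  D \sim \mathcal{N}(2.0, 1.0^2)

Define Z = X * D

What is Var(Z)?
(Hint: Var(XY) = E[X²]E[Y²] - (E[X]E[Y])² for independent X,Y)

Var(XY) = E[X²]E[Y²] - (E[X]E[Y])²
E[X] = 4.5, Var(X) = 0.083333333
E[D] = 2, Var(D) = 1
E[X²] = 0.083333333 + 4.5² = 20.333333
E[D²] = 1 + 2² = 5
Var(Z) = 20.333333*5 - (4.5*2)²
= 101.66667 - 81 = 20.666667

20.666667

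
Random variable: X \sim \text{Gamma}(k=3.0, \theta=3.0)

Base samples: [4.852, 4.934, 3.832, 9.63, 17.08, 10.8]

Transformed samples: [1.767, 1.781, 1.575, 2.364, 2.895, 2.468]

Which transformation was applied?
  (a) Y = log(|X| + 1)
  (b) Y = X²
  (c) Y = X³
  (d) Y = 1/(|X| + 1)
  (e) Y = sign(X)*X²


Checking option (a) Y = log(|X| + 1):
  X = 4.852 -> Y = 1.767 ✓
  X = 4.934 -> Y = 1.781 ✓
  X = 3.832 -> Y = 1.575 ✓
All samples match this transformation.

(a) log(|X| + 1)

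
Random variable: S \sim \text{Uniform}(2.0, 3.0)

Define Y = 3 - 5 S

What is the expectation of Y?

For Y = -5S + 3:
E[Y] = -5 * E[S] + 3
E[S] = (2 + 3)/2 = 2.5
E[Y] = -5 * 2.5 + 3 = -9.5

-9.5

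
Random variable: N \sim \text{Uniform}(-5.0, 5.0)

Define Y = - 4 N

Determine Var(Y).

For Y = aN + b: Var(Y) = a² * Var(N)
Var(N) = (5 + 5)^2/12 = 8.3333333
Var(Y) = (-4)² * 8.3333333 = 16 * 8.3333333 = 133.33333

133.33333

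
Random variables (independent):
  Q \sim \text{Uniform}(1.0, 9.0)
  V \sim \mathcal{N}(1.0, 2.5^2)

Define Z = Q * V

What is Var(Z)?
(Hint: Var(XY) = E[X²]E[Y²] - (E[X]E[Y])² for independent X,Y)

Var(XY) = E[X²]E[Y²] - (E[X]E[Y])²
E[Q] = 5, Var(Q) = 5.3333333
E[V] = 1, Var(V) = 6.25
E[Q²] = 5.3333333 + 5² = 30.333333
E[V²] = 6.25 + 1² = 7.25
Var(Z) = 30.333333*7.25 - (5*1)²
= 219.91667 - 25 = 194.91667

194.91667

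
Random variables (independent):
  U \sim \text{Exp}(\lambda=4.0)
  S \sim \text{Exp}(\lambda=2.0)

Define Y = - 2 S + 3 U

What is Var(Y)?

For independent RVs: Var(aX + bY) = a²Var(X) + b²Var(Y)
Var(U) = 0.0625
Var(S) = 0.25
Var(Y) = 3²*0.0625 + (-2)²*0.25
= 9*0.0625 + 4*0.25 = 1.5625

1.5625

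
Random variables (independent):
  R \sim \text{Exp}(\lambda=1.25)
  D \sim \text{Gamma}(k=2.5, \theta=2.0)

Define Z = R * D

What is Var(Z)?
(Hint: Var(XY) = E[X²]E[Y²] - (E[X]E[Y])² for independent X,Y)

Var(XY) = E[X²]E[Y²] - (E[X]E[Y])²
E[R] = 0.8, Var(R) = 0.64
E[D] = 5, Var(D) = 10
E[R²] = 0.64 + 0.8² = 1.28
E[D²] = 10 + 5² = 35
Var(Z) = 1.28*35 - (0.8*5)²
= 44.8 - 16 = 28.8

28.8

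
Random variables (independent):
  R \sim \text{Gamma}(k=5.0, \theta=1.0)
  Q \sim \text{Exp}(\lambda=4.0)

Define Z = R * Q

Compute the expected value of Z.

For independent RVs: E[XY] = E[X]*E[Y]
E[R] = 5
E[Q] = 0.25
E[Z] = 5 * 0.25 = 1.25

1.25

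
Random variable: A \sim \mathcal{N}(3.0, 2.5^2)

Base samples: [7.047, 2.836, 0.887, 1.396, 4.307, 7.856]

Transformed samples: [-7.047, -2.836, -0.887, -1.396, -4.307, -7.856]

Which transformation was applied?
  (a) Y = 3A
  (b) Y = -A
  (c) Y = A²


Checking option (b) Y = -A:
  A = 7.047 -> Y = -7.047 ✓
  A = 2.836 -> Y = -2.836 ✓
  A = 0.887 -> Y = -0.887 ✓
All samples match this transformation.

(b) -A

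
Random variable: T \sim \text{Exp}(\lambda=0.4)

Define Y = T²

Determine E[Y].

Using E[X²] = Var(X) + (E[X])²:
E[T] = 2.5
Var(T) = 1/0.4^2 = 6.25
E[T²] = 6.25 + 2.5² = 6.25 + 6.25 = 12.5

12.5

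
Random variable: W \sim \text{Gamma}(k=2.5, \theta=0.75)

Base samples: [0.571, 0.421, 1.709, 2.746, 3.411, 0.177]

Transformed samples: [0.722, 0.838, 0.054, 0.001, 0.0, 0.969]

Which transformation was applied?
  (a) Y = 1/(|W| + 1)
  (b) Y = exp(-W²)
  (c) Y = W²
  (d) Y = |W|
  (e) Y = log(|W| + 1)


Checking option (b) Y = exp(-W²):
  W = 0.571 -> Y = 0.722 ✓
  W = 0.421 -> Y = 0.838 ✓
  W = 1.709 -> Y = 0.054 ✓
All samples match this transformation.

(b) exp(-W²)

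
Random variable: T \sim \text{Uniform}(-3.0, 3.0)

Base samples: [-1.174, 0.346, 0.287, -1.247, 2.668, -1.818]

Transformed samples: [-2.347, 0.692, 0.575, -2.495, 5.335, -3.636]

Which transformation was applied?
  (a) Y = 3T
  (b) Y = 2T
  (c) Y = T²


Checking option (b) Y = 2T:
  T = -1.174 -> Y = -2.347 ✓
  T = 0.346 -> Y = 0.692 ✓
  T = 0.287 -> Y = 0.575 ✓
All samples match this transformation.

(b) 2T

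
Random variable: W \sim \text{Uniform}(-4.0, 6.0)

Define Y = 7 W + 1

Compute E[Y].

For Y = 7W + 1:
E[Y] = 7 * E[W] + 1
E[W] = (-4 + 6)/2 = 1
E[Y] = 7 * 1 + 1 = 8

8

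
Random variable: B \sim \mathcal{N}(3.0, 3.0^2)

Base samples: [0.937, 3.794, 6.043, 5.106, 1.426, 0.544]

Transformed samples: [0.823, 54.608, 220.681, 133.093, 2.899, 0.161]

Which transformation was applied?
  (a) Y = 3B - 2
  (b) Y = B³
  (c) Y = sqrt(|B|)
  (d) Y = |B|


Checking option (b) Y = B³:
  B = 0.937 -> Y = 0.823 ✓
  B = 3.794 -> Y = 54.608 ✓
  B = 6.043 -> Y = 220.681 ✓
All samples match this transformation.

(b) B³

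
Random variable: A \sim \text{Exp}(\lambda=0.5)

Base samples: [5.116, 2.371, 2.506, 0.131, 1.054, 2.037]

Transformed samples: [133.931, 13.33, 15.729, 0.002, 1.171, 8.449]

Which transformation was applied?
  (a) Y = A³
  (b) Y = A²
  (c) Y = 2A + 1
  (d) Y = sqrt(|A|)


Checking option (a) Y = A³:
  A = 5.116 -> Y = 133.931 ✓
  A = 2.371 -> Y = 13.33 ✓
  A = 2.506 -> Y = 15.729 ✓
All samples match this transformation.

(a) A³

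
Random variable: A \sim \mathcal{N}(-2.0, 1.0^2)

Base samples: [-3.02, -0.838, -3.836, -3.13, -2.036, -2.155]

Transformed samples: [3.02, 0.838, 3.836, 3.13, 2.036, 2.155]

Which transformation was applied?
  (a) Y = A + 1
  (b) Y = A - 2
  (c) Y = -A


Checking option (c) Y = -A:
  A = -3.02 -> Y = 3.02 ✓
  A = -0.838 -> Y = 0.838 ✓
  A = -3.836 -> Y = 3.836 ✓
All samples match this transformation.

(c) -A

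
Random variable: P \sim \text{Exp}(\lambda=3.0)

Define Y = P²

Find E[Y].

E[P²] = Var(P) + (E[P])² = 0.11111111 + 0.11111111 = 0.22222222

0.22222222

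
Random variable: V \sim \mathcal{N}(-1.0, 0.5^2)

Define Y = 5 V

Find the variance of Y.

For Y = aV + b: Var(Y) = a² * Var(V)
Var(V) = 0.5^2 = 0.25
Var(Y) = 5² * 0.25 = 25 * 0.25 = 6.25

6.25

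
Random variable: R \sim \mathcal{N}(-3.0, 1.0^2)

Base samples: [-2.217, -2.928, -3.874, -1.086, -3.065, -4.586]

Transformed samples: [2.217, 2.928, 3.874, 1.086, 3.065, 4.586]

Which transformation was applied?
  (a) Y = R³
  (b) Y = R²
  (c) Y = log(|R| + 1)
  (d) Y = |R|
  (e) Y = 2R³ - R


Checking option (d) Y = |R|:
  R = -2.217 -> Y = 2.217 ✓
  R = -2.928 -> Y = 2.928 ✓
  R = -3.874 -> Y = 3.874 ✓
All samples match this transformation.

(d) |R|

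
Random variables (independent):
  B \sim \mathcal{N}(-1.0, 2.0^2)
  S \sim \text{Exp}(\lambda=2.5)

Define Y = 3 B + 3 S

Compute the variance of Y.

For independent RVs: Var(aX + bY) = a²Var(X) + b²Var(Y)
Var(B) = 4
Var(S) = 0.16
Var(Y) = 3²*4 + 3²*0.16
= 9*4 + 9*0.16 = 37.44

37.44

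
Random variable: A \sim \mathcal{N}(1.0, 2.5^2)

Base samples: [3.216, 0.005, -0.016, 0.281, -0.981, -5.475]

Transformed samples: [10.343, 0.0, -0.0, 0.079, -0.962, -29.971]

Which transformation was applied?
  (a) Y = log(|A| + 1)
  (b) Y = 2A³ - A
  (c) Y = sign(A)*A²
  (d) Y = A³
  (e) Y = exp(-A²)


Checking option (c) Y = sign(A)*A²:
  A = 3.216 -> Y = 10.343 ✓
  A = 0.005 -> Y = 0.0 ✓
  A = -0.016 -> Y = -0.0 ✓
All samples match this transformation.

(c) sign(A)*A²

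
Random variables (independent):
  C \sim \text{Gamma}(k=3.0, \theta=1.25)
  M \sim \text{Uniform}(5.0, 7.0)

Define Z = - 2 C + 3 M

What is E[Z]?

E[Z] = -2*E[C] + 3*E[M]
E[C] = 3.75
E[M] = 6
E[Z] = -2*3.75 + 3*6 = 10.5

10.5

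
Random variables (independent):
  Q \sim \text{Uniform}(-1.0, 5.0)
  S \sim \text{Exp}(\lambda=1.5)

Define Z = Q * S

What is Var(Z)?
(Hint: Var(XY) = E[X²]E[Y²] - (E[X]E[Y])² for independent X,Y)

Var(XY) = E[X²]E[Y²] - (E[X]E[Y])²
E[Q] = 2, Var(Q) = 3
E[S] = 0.66666667, Var(S) = 0.44444444
E[Q²] = 3 + 2² = 7
E[S²] = 0.44444444 + 0.66666667² = 0.88888889
Var(Z) = 7*0.88888889 - (2*0.66666667)²
= 6.2222222 - 1.7777778 = 4.4444444

4.4444444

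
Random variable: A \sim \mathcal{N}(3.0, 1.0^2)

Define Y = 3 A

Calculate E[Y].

For Y = 3A:
E[Y] = 3 * E[A]
E[A] = 3.0 = 3
E[Y] = 3 * 3 = 9

9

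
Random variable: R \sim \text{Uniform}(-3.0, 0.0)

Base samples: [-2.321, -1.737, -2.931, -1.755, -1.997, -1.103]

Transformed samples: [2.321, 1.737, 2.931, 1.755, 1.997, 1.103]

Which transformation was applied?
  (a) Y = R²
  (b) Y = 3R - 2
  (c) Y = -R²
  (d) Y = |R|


Checking option (d) Y = |R|:
  R = -2.321 -> Y = 2.321 ✓
  R = -1.737 -> Y = 1.737 ✓
  R = -2.931 -> Y = 2.931 ✓
All samples match this transformation.

(d) |R|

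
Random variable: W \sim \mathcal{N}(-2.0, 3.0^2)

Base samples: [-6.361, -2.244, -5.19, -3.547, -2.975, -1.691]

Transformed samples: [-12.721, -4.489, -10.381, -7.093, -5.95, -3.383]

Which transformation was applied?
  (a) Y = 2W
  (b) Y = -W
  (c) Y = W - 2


Checking option (a) Y = 2W:
  W = -6.361 -> Y = -12.721 ✓
  W = -2.244 -> Y = -4.489 ✓
  W = -5.19 -> Y = -10.381 ✓
All samples match this transformation.

(a) 2W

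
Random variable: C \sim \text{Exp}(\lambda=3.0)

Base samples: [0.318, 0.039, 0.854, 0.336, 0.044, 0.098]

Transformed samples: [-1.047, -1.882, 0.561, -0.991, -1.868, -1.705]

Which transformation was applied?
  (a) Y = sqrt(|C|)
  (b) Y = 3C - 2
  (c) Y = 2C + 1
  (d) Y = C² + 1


Checking option (b) Y = 3C - 2:
  C = 0.318 -> Y = -1.047 ✓
  C = 0.039 -> Y = -1.882 ✓
  C = 0.854 -> Y = 0.561 ✓
All samples match this transformation.

(b) 3C - 2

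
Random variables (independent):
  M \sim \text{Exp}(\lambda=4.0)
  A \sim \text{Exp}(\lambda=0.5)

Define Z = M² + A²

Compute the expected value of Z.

E[Z] = E[M²] + E[A²]
E[M²] = Var(M) + E[M]² = 0.0625 + 0.0625 = 0.125
E[A²] = Var(A) + E[A]² = 4 + 4 = 8
E[Z] = 0.125 + 8 = 8.125

8.125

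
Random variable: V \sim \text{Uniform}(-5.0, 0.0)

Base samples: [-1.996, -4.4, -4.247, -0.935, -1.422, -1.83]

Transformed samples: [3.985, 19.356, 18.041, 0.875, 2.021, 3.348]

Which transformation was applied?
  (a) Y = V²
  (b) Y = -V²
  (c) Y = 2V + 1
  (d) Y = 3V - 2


Checking option (a) Y = V²:
  V = -1.996 -> Y = 3.985 ✓
  V = -4.4 -> Y = 19.356 ✓
  V = -4.247 -> Y = 18.041 ✓
All samples match this transformation.

(a) V²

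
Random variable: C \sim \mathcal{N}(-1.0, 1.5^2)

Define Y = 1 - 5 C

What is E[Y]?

For Y = -5C + 1:
E[Y] = -5 * E[C] + 1
E[C] = -1.0 = -1
E[Y] = -5 * (-1) + 1 = 6

6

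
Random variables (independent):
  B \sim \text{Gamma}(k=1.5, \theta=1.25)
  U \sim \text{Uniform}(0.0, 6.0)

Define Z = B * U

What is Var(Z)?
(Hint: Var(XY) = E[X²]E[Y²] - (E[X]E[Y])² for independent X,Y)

Var(XY) = E[X²]E[Y²] - (E[X]E[Y])²
E[B] = 1.875, Var(B) = 2.34375
E[U] = 3, Var(U) = 3
E[B²] = 2.34375 + 1.875² = 5.859375
E[U²] = 3 + 3² = 12
Var(Z) = 5.859375*12 - (1.875*3)²
= 70.3125 - 31.640625 = 38.671875

38.671875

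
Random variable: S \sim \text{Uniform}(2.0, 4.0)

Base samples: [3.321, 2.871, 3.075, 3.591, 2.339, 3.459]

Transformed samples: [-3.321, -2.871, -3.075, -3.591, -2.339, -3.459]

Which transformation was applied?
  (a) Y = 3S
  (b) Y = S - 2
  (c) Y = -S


Checking option (c) Y = -S:
  S = 3.321 -> Y = -3.321 ✓
  S = 2.871 -> Y = -2.871 ✓
  S = 3.075 -> Y = -3.075 ✓
All samples match this transformation.

(c) -S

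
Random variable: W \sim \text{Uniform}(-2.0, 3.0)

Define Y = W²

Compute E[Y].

Using E[X²] = Var(X) + (E[X])²:
E[W] = 0.5
Var(W) = (3 + 2)^2/12 = 2.0833333
E[W²] = 2.0833333 + 0.5² = 2.0833333 + 0.25 = 2.3333333

2.3333333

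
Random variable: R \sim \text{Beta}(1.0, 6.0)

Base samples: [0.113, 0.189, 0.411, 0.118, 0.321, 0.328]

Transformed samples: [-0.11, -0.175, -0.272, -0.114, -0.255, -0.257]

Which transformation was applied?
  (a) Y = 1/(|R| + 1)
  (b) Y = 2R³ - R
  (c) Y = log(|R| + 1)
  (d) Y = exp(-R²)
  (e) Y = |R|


Checking option (b) Y = 2R³ - R:
  R = 0.113 -> Y = -0.11 ✓
  R = 0.189 -> Y = -0.175 ✓
  R = 0.411 -> Y = -0.272 ✓
All samples match this transformation.

(b) 2R³ - R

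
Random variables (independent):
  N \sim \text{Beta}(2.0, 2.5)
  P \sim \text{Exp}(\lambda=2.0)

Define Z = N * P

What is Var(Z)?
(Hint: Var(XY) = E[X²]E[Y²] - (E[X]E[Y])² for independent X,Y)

Var(XY) = E[X²]E[Y²] - (E[X]E[Y])²
E[N] = 0.44444444, Var(N) = 0.044893378
E[P] = 0.5, Var(P) = 0.25
E[N²] = 0.044893378 + 0.44444444² = 0.24242424
E[P²] = 0.25 + 0.5² = 0.5
Var(Z) = 0.24242424*0.5 - (0.44444444*0.5)²
= 0.12121212 - 0.049382716 = 0.071829405

0.071829405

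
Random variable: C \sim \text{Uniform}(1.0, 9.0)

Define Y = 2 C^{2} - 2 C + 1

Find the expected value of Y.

E[Y] = 2*E[C²] - 2*E[C] + 1
E[C] = 5
E[C²] = Var(C) + (E[C])² = 5.3333333 + 25 = 30.333333
E[Y] = 2*30.333333 - 2*5 + 1 = 51.666667

51.666667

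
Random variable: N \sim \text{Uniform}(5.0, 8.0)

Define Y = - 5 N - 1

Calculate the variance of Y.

For Y = aN + b: Var(Y) = a² * Var(N)
Var(N) = (8 - 5)^2/12 = 0.75
Var(Y) = (-5)² * 0.75 = 25 * 0.75 = 18.75

18.75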